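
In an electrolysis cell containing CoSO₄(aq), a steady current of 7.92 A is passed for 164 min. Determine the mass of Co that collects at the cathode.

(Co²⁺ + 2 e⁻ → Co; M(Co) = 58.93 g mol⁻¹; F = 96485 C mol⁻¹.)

Q = I·t = 7.920 A × 9840.0 s = 77930 C.
n(e⁻) = Q/F = 77930 / 96485 = 0.8077 mol.
Co²⁺ + 2 e⁻ → Co, so n(Co) = n(e⁻)/2 = 0.4039 mol.
m = n·M = 0.4039 × 58.93 = 23.8 g.

23.8 g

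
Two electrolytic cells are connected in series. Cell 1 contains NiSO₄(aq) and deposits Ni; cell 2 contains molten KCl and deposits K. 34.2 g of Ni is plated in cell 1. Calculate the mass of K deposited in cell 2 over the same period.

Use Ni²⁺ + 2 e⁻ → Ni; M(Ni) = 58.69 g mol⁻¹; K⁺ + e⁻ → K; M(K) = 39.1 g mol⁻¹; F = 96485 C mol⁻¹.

45.6 g

n(Ni) = 34.2 / 58.69 = 0.5827 mol.
Since Ni²⁺ + 2 e⁻ → Ni, n(e⁻) passed = 2 × 0.5827 = 1.165 mol.
Cells in series carry the same charge, so the same 1.165 mol of electrons passes through cell 2.
K⁺ + e⁻ → K, so n(K) = 1.165 / 1 = 1.165 mol.
m(K) = 1.165 × 39.1 = 45.6 g.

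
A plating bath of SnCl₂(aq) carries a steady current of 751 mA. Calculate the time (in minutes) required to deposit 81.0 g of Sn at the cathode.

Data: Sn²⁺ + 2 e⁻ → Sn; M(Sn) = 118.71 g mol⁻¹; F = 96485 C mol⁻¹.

2920 min

n(Sn) = m/M = 81.0 / 118.71 = 0.6823 mol.
Each Sn atom requires 2 electrons, so n(e⁻) = 2 × 0.6823 = 1.365 mol.
Q = n(e⁻)·F = 1.365 × 96485 = 131700 C.
t = Q/I = 131700 / 0.7510 A = 175300 s = 2920 min.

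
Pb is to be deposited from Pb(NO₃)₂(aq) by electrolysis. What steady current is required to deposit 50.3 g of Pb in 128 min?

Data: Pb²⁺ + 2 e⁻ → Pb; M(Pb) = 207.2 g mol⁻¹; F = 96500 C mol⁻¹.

6.10 A

n(Pb) = 50.3 / 207.2 = 0.2428 mol.
n(e⁻) = 2 × 0.2428 = 0.4855 mol.
Q = n(e⁻)·F = 0.4855 × 96500 = 46850 C.
I = Q/t = 46850 / 7680.0 s = 6.10 A.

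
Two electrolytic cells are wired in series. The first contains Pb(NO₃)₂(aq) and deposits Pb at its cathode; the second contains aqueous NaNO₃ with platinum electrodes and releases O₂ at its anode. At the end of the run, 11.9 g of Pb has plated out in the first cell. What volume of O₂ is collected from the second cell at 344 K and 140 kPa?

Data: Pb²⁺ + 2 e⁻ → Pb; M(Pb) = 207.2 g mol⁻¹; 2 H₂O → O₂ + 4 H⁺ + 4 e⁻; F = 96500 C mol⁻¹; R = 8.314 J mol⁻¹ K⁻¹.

n(Pb) = 11.9 / 207.2 = 0.05743 mol, so n(e⁻) = 2 × 0.05743 = 0.1149 mol.
The cells are in series, so the same 0.1149 mol of electrons passes through the second cell.
2 H₂O → O₂ + 4 H⁺ + 4 e⁻ — 4 mol e⁻ per mol O₂, so n(O₂) = 0.1149/4 = 0.02872 mol.
V = nRT/P = (0.02872 × 8.314 × 344) / (140 × 10³) = 5.87 × 10⁻⁴ m³ = 0.587 L.

0.587 L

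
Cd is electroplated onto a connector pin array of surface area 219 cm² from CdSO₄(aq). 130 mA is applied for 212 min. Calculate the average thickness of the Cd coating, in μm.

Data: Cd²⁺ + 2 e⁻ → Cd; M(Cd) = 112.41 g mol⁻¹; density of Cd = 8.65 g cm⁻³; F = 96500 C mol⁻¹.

Q = I·t = 0.1300 × 12720 = 1654 C; n(e⁻) = 0.01714 mol.
n(Cd) = n(e⁻)/2 = 0.008568 mol, so m = 0.008568 × 112.41 = 0.9631 g.
Volume = m/ρ = 0.9631 / 8.65 = 0.1113 cm³.
Thickness = V/A = 0.1113 / 219 = 5.08 × 10⁻⁴ cm = 5.08 μm.

5.08 μm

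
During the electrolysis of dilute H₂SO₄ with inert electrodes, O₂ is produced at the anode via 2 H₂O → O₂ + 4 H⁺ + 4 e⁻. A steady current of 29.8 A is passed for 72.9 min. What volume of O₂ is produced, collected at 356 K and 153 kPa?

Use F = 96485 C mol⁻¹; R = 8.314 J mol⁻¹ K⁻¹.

Q = I·t = 29.80 A × 4374.0 s = 130300 C.
n(e⁻) = Q/F = 130300 / 96485 = 1.351 mol.
4 electrons are transferred per O₂ molecule, so n(O₂) = 1.351 / 4 = 0.3377 mol.
V = nRT/P = (0.3377 × 8.314 × 356) / (153 × 10³ Pa) = 0.00653 m³ = 6.53 L.

6.53 L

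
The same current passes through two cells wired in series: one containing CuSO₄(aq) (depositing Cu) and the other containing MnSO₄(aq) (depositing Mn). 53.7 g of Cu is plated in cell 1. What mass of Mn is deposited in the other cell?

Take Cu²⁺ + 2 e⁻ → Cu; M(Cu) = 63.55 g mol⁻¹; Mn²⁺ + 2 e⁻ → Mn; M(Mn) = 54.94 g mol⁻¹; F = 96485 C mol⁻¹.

46.4 g

n(Cu) = 53.7 / 63.55 = 0.8450 mol.
Since Cu²⁺ + 2 e⁻ → Cu, n(e⁻) passed = 2 × 0.8450 = 1.690 mol.
Cells in series carry the same charge, so the same 1.690 mol of electrons passes through cell 2.
Mn²⁺ + 2 e⁻ → Mn, so n(Mn) = 1.690 / 2 = 0.8450 mol.
m(Mn) = 0.8450 × 54.94 = 46.4 g.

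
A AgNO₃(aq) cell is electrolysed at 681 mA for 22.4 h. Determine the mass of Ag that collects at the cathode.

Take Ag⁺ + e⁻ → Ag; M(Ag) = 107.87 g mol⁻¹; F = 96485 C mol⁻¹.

61.4 g

Q = I·t = 0.6810 A × 80640 s = 54920 C.
n(e⁻) = Q/F = 54920 / 96485 = 0.5692 mol.
Ag⁺ + e⁻ → Ag, so n(Ag) = n(e⁻)/1 = 0.5692 mol.
m = n·M = 0.5692 × 107.87 = 61.4 g.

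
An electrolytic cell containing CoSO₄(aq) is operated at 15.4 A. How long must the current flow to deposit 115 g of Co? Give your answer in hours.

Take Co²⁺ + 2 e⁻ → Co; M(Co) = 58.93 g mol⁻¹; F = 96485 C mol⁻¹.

6.79 h

n(Co) = m/M = 115 / 58.93 = 1.951 mol.
Each Co atom requires 2 electrons, so n(e⁻) = 2 × 1.951 = 3.903 mol.
Q = n(e⁻)·F = 3.903 × 96485 = 376600 C.
t = Q/I = 376600 / 15.40 A = 24450 s = 6.79 h.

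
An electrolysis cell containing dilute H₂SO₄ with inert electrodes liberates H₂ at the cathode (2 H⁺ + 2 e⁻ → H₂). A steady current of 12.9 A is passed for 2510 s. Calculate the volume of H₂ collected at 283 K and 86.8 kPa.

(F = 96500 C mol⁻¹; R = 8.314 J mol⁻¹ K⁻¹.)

4.55 L

Q = I·t = 12.90 A × 2510.0 s = 32380 C.
n(e⁻) = Q/F = 32380 / 96500 = 0.3355 mol.
2 electrons are transferred per H₂ molecule, so n(H₂) = 0.3355 / 2 = 0.1678 mol.
V = nRT/P = (0.1678 × 8.314 × 283) / (86.8 × 10³ Pa) = 0.00455 m³ = 4.55 L.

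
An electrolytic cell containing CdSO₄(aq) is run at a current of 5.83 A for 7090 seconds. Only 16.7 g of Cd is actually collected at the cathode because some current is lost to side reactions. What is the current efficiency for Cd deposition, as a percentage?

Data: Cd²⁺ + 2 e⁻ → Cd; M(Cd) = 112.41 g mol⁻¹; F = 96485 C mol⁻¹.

69.4 %

Q = I·t = 5.830 × 7090.0 = 41330 C; n(e⁻) = 41330/96485 = 0.4284 mol.
Theoretical n(Cd) = n(e⁻)/2 = 0.2142 mol, i.e. m_theo = 0.2142 × 112.41 = 24.08 g.
Efficiency = m_actual / m_theo = 16.7 / 24.08 = 69.4 %.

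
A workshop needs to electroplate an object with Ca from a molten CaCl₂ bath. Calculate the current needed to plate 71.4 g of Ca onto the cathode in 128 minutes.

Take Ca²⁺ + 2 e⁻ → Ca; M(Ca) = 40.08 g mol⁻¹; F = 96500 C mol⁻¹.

44.8 A

n(Ca) = 71.4 / 40.08 = 1.781 mol.
n(e⁻) = 2 × 1.781 = 3.563 mol.
Q = n(e⁻)·F = 3.563 × 96500 = 343800 C.
I = Q/t = 343800 / 7680.0 s = 44.8 A.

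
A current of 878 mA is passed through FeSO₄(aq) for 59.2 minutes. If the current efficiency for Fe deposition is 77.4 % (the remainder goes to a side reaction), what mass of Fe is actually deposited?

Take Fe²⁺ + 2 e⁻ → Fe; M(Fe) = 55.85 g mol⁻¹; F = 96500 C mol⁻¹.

0.699 g

Q = I·t = 0.8780 × 3552.0 = 3119 C.
n(e⁻) = 3119/96500 = 0.03232 mol; theoretically n(Fe) = 0.03232/2 = 0.01616 mol, m_theo = 0.9025 g.
At 77.4 % efficiency, m_actual = 0.774 × 0.9025 = 0.699 g.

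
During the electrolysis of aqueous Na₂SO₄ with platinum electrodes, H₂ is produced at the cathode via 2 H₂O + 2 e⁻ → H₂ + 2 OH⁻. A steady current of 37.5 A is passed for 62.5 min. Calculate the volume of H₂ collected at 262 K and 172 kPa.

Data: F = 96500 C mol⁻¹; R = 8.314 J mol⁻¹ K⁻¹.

9.23 L

Q = I·t = 37.50 A × 3750.0 s = 140600 C.
n(e⁻) = Q/F = 140600 / 96500 = 1.457 mol.
2 electrons are transferred per H₂ molecule, so n(H₂) = 1.457 / 2 = 0.7286 mol.
V = nRT/P = (0.7286 × 8.314 × 262) / (172 × 10³ Pa) = 0.00923 m³ = 9.23 L.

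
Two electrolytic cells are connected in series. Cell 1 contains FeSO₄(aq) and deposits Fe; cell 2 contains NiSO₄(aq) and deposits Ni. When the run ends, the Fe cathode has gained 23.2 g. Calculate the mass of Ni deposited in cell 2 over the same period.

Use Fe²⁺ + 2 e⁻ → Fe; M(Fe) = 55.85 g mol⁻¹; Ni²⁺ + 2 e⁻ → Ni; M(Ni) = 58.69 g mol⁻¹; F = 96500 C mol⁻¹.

24.4 g

n(Fe) = 23.2 / 55.85 = 0.4154 mol.
Since Fe²⁺ + 2 e⁻ → Fe, n(e⁻) passed = 2 × 0.4154 = 0.8308 mol.
Cells in series carry the same charge, so the same 0.8308 mol of electrons passes through cell 2.
Ni²⁺ + 2 e⁻ → Ni, so n(Ni) = 0.8308 / 2 = 0.4154 mol.
m(Ni) = 0.4154 × 58.69 = 24.4 g.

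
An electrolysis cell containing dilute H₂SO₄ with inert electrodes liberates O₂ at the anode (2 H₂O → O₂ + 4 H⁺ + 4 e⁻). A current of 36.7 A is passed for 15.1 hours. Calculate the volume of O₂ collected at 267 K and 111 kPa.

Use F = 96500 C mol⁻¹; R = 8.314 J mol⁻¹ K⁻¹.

103 L

Q = I·t = 36.70 A × 54360 s = 1995000 C.
n(e⁻) = Q/F = 1995000 / 96500 = 20.67 mol.
4 electrons are transferred per O₂ molecule, so n(O₂) = 20.67 / 4 = 5.168 mol.
V = nRT/P = (5.168 × 8.314 × 267) / (111 × 10³ Pa) = 0.103 m³ = 103 L.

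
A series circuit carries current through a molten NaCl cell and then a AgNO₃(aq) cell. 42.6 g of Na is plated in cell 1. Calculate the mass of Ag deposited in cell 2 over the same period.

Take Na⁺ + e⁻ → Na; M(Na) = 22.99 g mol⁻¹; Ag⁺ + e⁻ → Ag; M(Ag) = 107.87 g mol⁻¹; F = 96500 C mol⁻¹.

200 g

n(Na) = 42.6 / 22.99 = 1.853 mol.
Since Na⁺ + e⁻ → Na, n(e⁻) passed = 1 × 1.853 = 1.853 mol.
Cells in series carry the same charge, so the same 1.853 mol of electrons passes through cell 2.
Ag⁺ + e⁻ → Ag, so n(Ag) = 1.853 / 1 = 1.853 mol.
m(Ag) = 1.853 × 107.87 = 200 g.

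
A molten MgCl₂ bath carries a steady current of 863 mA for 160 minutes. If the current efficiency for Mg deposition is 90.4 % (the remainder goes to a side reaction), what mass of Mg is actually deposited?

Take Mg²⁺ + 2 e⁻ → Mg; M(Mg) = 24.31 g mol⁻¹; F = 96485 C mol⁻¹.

0.944 g

Q = I·t = 0.8630 × 9600.0 = 8285 C.
n(e⁻) = 8285/96485 = 0.08587 mol; theoretically n(Mg) = 0.08587/2 = 0.04293 mol, m_theo = 1.044 g.
At 90.4 % efficiency, m_actual = 0.904 × 1.044 = 0.944 g.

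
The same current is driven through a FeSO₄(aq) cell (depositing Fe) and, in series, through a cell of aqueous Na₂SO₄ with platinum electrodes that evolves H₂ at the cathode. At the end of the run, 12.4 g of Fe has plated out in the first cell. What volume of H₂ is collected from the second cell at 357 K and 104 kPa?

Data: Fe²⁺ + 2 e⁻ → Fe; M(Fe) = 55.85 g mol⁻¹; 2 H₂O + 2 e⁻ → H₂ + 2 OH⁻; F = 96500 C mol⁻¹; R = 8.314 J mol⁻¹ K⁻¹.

6.34 L

n(Fe) = 12.4 / 55.85 = 0.2220 mol, so n(e⁻) = 2 × 0.2220 = 0.4440 mol.
The cells are in series, so the same 0.4440 mol of electrons passes through the second cell.
2 H₂O + 2 e⁻ → H₂ + 2 OH⁻ — 2 mol e⁻ per mol H₂, so n(H₂) = 0.4440/2 = 0.2220 mol.
V = nRT/P = (0.2220 × 8.314 × 357) / (104 × 10³) = 0.00634 m³ = 6.34 L.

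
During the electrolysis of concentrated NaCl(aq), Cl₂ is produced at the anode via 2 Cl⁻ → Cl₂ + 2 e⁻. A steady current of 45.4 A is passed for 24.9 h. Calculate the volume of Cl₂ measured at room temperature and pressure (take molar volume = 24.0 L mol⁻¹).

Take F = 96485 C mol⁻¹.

506 L

Q = I·t = 45.40 A × 89640 s = 4070000 C.
n(e⁻) = Q/F = 4070000 / 96485 = 42.18 mol.
2 electrons are transferred per Cl₂ molecule, so n(Cl₂) = 42.18 / 2 = 21.09 mol.
V = n × V_m = 21.09 × 24.0 = 506 L.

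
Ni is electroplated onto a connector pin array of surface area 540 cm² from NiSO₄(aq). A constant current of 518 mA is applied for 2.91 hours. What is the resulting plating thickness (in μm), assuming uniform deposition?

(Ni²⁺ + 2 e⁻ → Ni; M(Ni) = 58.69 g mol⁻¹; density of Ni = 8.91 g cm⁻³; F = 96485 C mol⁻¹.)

Q = I·t = 0.5180 × 10476 = 5427 C; n(e⁻) = 0.05624 mol.
n(Ni) = n(e⁻)/2 = 0.02812 mol, so m = 0.02812 × 58.69 = 1.650 g.
Volume = m/ρ = 1.650 / 8.91 = 0.1852 cm³.
Thickness = V/A = 0.1852 / 540 = 3.43 × 10⁻⁴ cm = 3.43 μm.

3.43 μm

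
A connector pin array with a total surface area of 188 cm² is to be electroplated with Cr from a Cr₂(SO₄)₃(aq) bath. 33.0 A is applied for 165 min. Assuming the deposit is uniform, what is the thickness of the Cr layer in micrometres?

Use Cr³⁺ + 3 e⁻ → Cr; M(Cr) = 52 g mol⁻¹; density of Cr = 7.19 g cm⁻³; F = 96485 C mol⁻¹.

434 μm

Q = I·t = 33.00 × 9900.0 = 326700 C; n(e⁻) = 3.386 mol.
n(Cr) = n(e⁻)/3 = 1.129 mol, so m = 1.129 × 52 = 58.69 g.
Volume = m/ρ = 58.69 / 7.19 = 8.163 cm³.
Thickness = V/A = 8.163 / 188 = 0.0434 cm = 434 μm.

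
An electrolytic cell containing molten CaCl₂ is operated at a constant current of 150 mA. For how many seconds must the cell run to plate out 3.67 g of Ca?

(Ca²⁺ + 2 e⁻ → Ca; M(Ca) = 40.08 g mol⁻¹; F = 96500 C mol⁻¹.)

n(Ca) = m/M = 3.67 / 40.08 = 0.09157 mol.
Each Ca atom requires 2 electrons, so n(e⁻) = 2 × 0.09157 = 0.1831 mol.
Q = n(e⁻)·F = 0.1831 × 96500 = 17670 C.
t = Q/I = 17670 / 0.1500 A = 117800 s.

1.18 × 10⁵ s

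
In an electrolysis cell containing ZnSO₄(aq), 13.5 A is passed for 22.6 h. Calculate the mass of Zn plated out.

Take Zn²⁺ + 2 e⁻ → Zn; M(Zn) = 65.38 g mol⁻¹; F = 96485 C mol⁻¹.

372 g

Q = I·t = 13.50 A × 81360 s = 1098000 C.
n(e⁻) = Q/F = 1098000 / 96485 = 11.38 mol.
Zn²⁺ + 2 e⁻ → Zn, so n(Zn) = n(e⁻)/2 = 5.692 mol.
m = n·M = 5.692 × 65.38 = 372 g.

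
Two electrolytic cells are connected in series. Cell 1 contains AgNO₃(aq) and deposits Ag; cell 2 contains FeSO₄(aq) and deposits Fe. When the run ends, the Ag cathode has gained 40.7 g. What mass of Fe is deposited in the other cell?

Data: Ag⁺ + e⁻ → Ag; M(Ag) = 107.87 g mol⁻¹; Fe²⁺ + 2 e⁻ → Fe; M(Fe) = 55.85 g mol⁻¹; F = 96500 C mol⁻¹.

n(Ag) = 40.7 / 107.87 = 0.3773 mol.
Since Ag⁺ + e⁻ → Ag, n(e⁻) passed = 1 × 0.3773 = 0.3773 mol.
Cells in series carry the same charge, so the same 0.3773 mol of electrons passes through cell 2.
Fe²⁺ + 2 e⁻ → Fe, so n(Fe) = 0.3773 / 2 = 0.1887 mol.
m(Fe) = 0.1887 × 55.85 = 10.5 g.

10.5 g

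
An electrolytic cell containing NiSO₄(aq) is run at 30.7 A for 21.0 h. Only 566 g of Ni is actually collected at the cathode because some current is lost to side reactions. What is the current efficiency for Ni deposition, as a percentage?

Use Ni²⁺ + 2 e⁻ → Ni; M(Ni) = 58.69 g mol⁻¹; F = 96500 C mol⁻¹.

80.2 %

Q = I·t = 30.70 × 75600 = 2321000 C; n(e⁻) = 2321000/96500 = 24.05 mol.
Theoretical n(Ni) = n(e⁻)/2 = 12.03 mol, i.e. m_theo = 12.03 × 58.69 = 705.8 g.
Efficiency = m_actual / m_theo = 566 / 705.8 = 80.2 %.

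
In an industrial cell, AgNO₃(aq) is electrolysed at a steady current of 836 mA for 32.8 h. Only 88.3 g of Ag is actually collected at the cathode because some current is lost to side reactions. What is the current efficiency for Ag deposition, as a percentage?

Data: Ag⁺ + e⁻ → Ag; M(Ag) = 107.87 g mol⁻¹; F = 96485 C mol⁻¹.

80.0 %

Q = I·t = 0.8360 × 118080 = 98710 C; n(e⁻) = 98710/96485 = 1.023 mol.
Theoretical n(Ag) = n(e⁻)/1 = 1.023 mol, i.e. m_theo = 1.023 × 107.87 = 110.4 g.
Efficiency = m_actual / m_theo = 88.3 / 110.4 = 80.0 %.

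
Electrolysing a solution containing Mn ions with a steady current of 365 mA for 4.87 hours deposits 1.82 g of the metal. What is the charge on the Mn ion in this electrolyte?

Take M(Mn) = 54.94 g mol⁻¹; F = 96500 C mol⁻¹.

+2

Q = I·t = 0.3650 A × 17532 s = 6399 C, so n(e⁻) = 6399/96500 = 0.06631 mol.
n(Mn) deposited = 1.82 / 54.94 = 0.03313 mol.
Electrons per atom = n(e⁻)/n(Mn) = 0.06631 / 0.03313 = 2.00 ≈ 2, so the ion is Mn²⁺.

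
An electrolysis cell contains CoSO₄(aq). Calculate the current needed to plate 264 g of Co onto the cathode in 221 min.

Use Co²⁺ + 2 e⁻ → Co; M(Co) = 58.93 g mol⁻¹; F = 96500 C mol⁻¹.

n(Co) = 264 / 58.93 = 4.480 mol.
n(e⁻) = 2 × 4.480 = 8.960 mol.
Q = n(e⁻)·F = 8.960 × 96500 = 864600 C.
I = Q/t = 864600 / 13260 s = 65.2 A.

65.2 A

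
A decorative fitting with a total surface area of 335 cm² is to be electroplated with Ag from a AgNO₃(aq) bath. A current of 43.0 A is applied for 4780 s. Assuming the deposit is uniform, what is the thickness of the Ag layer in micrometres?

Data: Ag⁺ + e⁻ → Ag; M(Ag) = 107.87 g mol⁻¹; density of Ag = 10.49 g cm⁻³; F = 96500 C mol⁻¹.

Q = I·t = 43.00 × 4780.0 = 205500 C; n(e⁻) = 2.130 mol.
n(Ag) = n(e⁻)/1 = 2.130 mol, so m = 2.130 × 107.87 = 229.8 g.
Volume = m/ρ = 229.8 / 10.49 = 21.90 cm³.
Thickness = V/A = 21.90 / 335 = 0.0654 cm = 654 μm.

654 μm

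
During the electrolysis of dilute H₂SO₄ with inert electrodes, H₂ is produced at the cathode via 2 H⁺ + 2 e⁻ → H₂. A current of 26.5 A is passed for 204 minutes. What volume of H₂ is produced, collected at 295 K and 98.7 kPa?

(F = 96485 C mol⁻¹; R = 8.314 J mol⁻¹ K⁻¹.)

Q = I·t = 26.50 A × 12240 s = 324400 C.
n(e⁻) = Q/F = 324400 / 96485 = 3.362 mol.
2 electrons are transferred per H₂ molecule, so n(H₂) = 3.362 / 2 = 1.681 mol.
V = nRT/P = (1.681 × 8.314 × 295) / (98.7 × 10³ Pa) = 0.0418 m³ = 41.8 L.

41.8 L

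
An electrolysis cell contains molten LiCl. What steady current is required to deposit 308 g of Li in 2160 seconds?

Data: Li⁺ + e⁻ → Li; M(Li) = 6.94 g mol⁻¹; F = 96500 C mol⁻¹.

1980 A

n(Li) = 308 / 6.94 = 44.38 mol.
n(e⁻) = 1 × 44.38 = 44.38 mol.
Q = n(e⁻)·F = 44.38 × 96500 = 4283000 C.
I = Q/t = 4283000 / 2160.0 s = 1980 A.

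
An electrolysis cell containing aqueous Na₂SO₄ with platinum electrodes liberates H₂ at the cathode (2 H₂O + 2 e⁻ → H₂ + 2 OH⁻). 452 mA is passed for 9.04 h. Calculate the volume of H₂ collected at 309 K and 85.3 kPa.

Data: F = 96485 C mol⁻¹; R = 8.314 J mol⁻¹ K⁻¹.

2.30 L

Q = I·t = 0.4520 A × 32544 s = 14710 C.
n(e⁻) = Q/F = 14710 / 96485 = 0.1525 mol.
2 electrons are transferred per H₂ molecule, so n(H₂) = 0.1525 / 2 = 0.07623 mol.
V = nRT/P = (0.07623 × 8.314 × 309) / (85.3 × 10³ Pa) = 0.00230 m³ = 2.30 L.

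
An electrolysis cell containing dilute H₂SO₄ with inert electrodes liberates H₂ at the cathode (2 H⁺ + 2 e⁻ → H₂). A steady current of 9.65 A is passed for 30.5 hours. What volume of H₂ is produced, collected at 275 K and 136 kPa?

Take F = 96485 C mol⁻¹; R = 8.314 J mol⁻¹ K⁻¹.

92.3 L

Q = I·t = 9.650 A × 109800 s = 1060000 C.
n(e⁻) = Q/F = 1060000 / 96485 = 10.98 mol.
2 electrons are transferred per H₂ molecule, so n(H₂) = 10.98 / 2 = 5.491 mol.
V = nRT/P = (5.491 × 8.314 × 275) / (136 × 10³ Pa) = 0.0923 m³ = 92.3 L.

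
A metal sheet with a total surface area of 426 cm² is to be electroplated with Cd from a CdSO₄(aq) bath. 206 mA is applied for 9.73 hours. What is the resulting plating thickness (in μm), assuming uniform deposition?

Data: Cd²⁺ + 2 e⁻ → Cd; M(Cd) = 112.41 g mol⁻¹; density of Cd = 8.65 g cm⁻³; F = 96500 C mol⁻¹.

11.4 μm

Q = I·t = 0.2060 × 35028 = 7216 C; n(e⁻) = 0.07477 mol.
n(Cd) = n(e⁻)/2 = 0.03739 mol, so m = 0.03739 × 112.41 = 4.203 g.
Volume = m/ρ = 4.203 / 8.65 = 0.4859 cm³.
Thickness = V/A = 0.4859 / 426 = 0.00114 cm = 11.4 μm.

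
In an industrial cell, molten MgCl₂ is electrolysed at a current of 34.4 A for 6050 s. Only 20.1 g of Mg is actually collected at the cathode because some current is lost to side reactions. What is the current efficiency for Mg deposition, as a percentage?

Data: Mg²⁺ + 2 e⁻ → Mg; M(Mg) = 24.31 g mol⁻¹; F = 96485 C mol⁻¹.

Q = I·t = 34.40 × 6050.0 = 208100 C; n(e⁻) = 208100/96485 = 2.157 mol.
Theoretical n(Mg) = n(e⁻)/2 = 1.079 mol, i.e. m_theo = 1.079 × 24.31 = 26.22 g.
Efficiency = m_actual / m_theo = 20.1 / 26.22 = 76.7 %.

76.7 %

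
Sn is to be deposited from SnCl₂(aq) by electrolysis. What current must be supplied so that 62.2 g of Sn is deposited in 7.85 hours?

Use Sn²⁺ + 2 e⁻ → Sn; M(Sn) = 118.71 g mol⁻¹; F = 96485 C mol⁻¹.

n(Sn) = 62.2 / 118.71 = 0.5240 mol.
n(e⁻) = 2 × 0.5240 = 1.048 mol.
Q = n(e⁻)·F = 1.048 × 96485 = 101100 C.
I = Q/t = 101100 / 28260 s = 3.58 A.

3.58 A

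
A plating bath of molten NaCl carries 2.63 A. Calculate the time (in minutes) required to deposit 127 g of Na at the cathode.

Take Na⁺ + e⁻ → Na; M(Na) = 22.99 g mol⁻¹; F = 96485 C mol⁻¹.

3380 min

n(Na) = m/M = 127 / 22.99 = 5.524 mol.
Each Na atom requires 1 electron, so n(e⁻) = 1 × 5.524 = 5.524 mol.
Q = n(e⁻)·F = 5.524 × 96485 = 533000 C.
t = Q/I = 533000 / 2.630 A = 202700 s = 3380 min.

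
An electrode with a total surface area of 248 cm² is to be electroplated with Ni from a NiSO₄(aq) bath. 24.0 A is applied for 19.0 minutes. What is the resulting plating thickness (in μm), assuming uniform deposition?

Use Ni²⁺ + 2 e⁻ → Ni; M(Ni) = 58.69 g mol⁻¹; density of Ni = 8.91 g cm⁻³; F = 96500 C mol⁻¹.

Q = I·t = 24.00 × 1140.0 = 27360 C; n(e⁻) = 0.2835 mol.
n(Ni) = n(e⁻)/2 = 0.1418 mol, so m = 0.1418 × 58.69 = 8.320 g.
Volume = m/ρ = 8.320 / 8.91 = 0.9338 cm³.
Thickness = V/A = 0.9338 / 248 = 0.00377 cm = 37.7 μm.

37.7 μm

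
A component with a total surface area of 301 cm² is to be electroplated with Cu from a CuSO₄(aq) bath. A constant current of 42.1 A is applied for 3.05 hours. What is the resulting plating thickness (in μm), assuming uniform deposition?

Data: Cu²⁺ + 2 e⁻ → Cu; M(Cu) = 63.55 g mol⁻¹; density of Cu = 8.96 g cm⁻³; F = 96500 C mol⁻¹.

Q = I·t = 42.10 × 10980 = 462300 C; n(e⁻) = 4.790 mol.
n(Cu) = n(e⁻)/2 = 2.395 mol, so m = 2.395 × 63.55 = 152.2 g.
Volume = m/ρ = 152.2 / 8.96 = 16.99 cm³.
Thickness = V/A = 16.99 / 301 = 0.0564 cm = 564 μm.

564 μm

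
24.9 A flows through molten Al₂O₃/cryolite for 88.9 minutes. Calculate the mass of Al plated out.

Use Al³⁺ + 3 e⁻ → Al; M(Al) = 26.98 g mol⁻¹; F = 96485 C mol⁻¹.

Q = I·t = 24.90 A × 5334.0 s = 132800 C.
n(e⁻) = Q/F = 132800 / 96485 = 1.377 mol.
Al³⁺ + 3 e⁻ → Al, so n(Al) = n(e⁻)/3 = 0.4589 mol.
m = n·M = 0.4589 × 26.98 = 12.4 g.

12.4 g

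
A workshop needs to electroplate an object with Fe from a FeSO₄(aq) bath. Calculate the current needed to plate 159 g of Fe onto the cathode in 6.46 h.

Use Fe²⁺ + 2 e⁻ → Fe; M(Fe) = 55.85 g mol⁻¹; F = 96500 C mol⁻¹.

23.6 A

n(Fe) = 159 / 55.85 = 2.847 mol.
n(e⁻) = 2 × 2.847 = 5.694 mol.
Q = n(e⁻)·F = 5.694 × 96500 = 549500 C.
I = Q/t = 549500 / 23256 s = 23.6 A.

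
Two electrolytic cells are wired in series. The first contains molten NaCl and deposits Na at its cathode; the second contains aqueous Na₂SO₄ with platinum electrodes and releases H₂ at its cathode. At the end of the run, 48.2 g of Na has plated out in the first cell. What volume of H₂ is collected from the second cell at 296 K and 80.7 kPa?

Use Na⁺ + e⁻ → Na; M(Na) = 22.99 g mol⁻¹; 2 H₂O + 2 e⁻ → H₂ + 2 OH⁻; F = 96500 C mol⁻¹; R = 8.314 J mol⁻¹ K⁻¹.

n(Na) = 48.2 / 22.99 = 2.097 mol, so n(e⁻) = 1 × 2.097 = 2.097 mol.
The cells are in series, so the same 2.097 mol of electrons passes through the second cell.
2 H₂O + 2 e⁻ → H₂ + 2 OH⁻ — 2 mol e⁻ per mol H₂, so n(H₂) = 2.097/2 = 1.048 mol.
V = nRT/P = (1.048 × 8.314 × 296) / (80.7 × 10³) = 0.0320 m³ = 32.0 L.

32.0 L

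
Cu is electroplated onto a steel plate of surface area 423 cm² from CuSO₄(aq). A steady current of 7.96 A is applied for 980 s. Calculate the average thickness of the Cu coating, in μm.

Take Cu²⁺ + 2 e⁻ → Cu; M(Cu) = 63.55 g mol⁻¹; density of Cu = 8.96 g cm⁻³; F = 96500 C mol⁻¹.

6.78 μm

Q = I·t = 7.960 × 980.00 = 7801 C; n(e⁻) = 0.08084 mol.
n(Cu) = n(e⁻)/2 = 0.04042 mol, so m = 0.04042 × 63.55 = 2.569 g.
Volume = m/ρ = 2.569 / 8.96 = 0.2867 cm³.
Thickness = V/A = 0.2867 / 423 = 6.78 × 10⁻⁴ cm = 6.78 μm.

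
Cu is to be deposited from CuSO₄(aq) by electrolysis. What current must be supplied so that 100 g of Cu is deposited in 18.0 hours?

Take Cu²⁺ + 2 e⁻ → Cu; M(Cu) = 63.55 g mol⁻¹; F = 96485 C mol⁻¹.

4.69 A

n(Cu) = 100 / 63.55 = 1.574 mol.
n(e⁻) = 2 × 1.574 = 3.147 mol.
Q = n(e⁻)·F = 3.147 × 96485 = 303700 C.
I = Q/t = 303700 / 64800 s = 4.69 A.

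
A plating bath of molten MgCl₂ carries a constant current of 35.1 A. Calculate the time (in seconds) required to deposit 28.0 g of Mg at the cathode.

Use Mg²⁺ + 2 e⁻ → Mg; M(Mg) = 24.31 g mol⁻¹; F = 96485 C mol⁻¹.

n(Mg) = m/M = 28.0 / 24.31 = 1.152 mol.
Each Mg atom requires 2 electrons, so n(e⁻) = 2 × 1.152 = 2.304 mol.
Q = n(e⁻)·F = 2.304 × 96485 = 222300 C.
t = Q/I = 222300 / 35.10 A = 6332 s.

6330 s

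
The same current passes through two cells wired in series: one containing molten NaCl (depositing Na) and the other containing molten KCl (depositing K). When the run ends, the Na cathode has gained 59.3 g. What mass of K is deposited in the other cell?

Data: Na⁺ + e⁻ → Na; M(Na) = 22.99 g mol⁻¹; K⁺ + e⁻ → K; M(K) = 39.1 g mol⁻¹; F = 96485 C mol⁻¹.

n(Na) = 59.3 / 22.99 = 2.579 mol.
Since Na⁺ + e⁻ → Na, n(e⁻) passed = 1 × 2.579 = 2.579 mol.
Cells in series carry the same charge, so the same 2.579 mol of electrons passes through cell 2.
K⁺ + e⁻ → K, so n(K) = 2.579 / 1 = 2.579 mol.
m(K) = 2.579 × 39.1 = 101 g.

101 g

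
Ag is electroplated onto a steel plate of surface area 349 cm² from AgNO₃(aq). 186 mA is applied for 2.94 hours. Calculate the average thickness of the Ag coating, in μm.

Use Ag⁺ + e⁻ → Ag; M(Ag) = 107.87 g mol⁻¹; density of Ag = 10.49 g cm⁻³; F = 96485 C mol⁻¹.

Q = I·t = 0.1860 × 10584 = 1969 C; n(e⁻) = 0.02040 mol.
n(Ag) = n(e⁻)/1 = 0.02040 mol, so m = 0.02040 × 107.87 = 2.201 g.
Volume = m/ρ = 2.201 / 10.49 = 0.2098 cm³.
Thickness = V/A = 0.2098 / 349 = 6.01 × 10⁻⁴ cm = 6.01 μm.

6.01 μm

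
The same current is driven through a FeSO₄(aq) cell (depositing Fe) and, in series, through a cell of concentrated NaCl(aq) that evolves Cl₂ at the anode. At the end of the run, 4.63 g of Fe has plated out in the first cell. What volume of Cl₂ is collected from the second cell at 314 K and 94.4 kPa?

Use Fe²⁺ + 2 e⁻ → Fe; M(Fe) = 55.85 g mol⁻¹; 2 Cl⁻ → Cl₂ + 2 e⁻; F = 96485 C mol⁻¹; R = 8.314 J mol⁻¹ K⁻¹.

n(Fe) = 4.63 / 55.85 = 0.08290 mol, so n(e⁻) = 2 × 0.08290 = 0.1658 mol.
The cells are in series, so the same 0.1658 mol of electrons passes through the second cell.
2 Cl⁻ → Cl₂ + 2 e⁻ — 2 mol e⁻ per mol Cl₂, so n(Cl₂) = 0.1658/2 = 0.08290 mol.
V = nRT/P = (0.08290 × 8.314 × 314) / (94.4 × 10³) = 0.00229 m³ = 2.29 L.

2.29 L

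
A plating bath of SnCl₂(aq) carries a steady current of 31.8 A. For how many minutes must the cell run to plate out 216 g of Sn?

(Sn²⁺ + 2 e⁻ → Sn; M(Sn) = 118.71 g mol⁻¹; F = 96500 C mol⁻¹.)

184 min

n(Sn) = m/M = 216 / 118.71 = 1.820 mol.
Each Sn atom requires 2 electrons, so n(e⁻) = 2 × 1.820 = 3.639 mol.
Q = n(e⁻)·F = 3.639 × 96500 = 351200 C.
t = Q/I = 351200 / 31.80 A = 11040 s = 184 min.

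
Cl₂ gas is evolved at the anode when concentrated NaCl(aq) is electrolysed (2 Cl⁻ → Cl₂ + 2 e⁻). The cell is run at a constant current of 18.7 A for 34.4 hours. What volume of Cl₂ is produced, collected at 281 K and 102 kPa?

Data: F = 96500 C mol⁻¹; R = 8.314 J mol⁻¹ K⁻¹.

275 L

Q = I·t = 18.70 A × 123840 s = 2316000 C.
n(e⁻) = Q/F = 2316000 / 96500 = 24.00 mol.
2 electrons are transferred per Cl₂ molecule, so n(Cl₂) = 24.00 / 2 = 12.00 mol.
V = nRT/P = (12.00 × 8.314 × 281) / (102 × 10³ Pa) = 0.275 m³ = 275 L.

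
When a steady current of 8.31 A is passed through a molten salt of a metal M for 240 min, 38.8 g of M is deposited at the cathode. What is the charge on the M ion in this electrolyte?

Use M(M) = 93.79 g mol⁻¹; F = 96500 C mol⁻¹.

+3

Q = I·t = 8.310 A × 14400 s = 119700 C, so n(e⁻) = 119700/96500 = 1.240 mol.
n(M) deposited = 38.8 / 93.79 = 0.4137 mol.
Electrons per atom = n(e⁻)/n(M) = 1.240 / 0.4137 = 3.00 ≈ 3, so the ion is M³⁺.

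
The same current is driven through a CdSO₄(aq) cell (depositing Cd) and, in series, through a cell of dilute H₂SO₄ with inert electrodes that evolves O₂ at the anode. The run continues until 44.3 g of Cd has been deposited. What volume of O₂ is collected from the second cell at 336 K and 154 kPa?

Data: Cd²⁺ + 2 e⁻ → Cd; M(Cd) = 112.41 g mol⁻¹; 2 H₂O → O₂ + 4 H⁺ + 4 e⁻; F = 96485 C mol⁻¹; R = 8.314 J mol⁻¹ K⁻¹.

3.57 L

n(Cd) = 44.3 / 112.41 = 0.3941 mol, so n(e⁻) = 2 × 0.3941 = 0.7882 mol.
The cells are in series, so the same 0.7882 mol of electrons passes through the second cell.
2 H₂O → O₂ + 4 H⁺ + 4 e⁻ — 4 mol e⁻ per mol O₂, so n(O₂) = 0.7882/4 = 0.1970 mol.
V = nRT/P = (0.1970 × 8.314 × 336) / (154 × 10³) = 0.00357 m³ = 3.57 L.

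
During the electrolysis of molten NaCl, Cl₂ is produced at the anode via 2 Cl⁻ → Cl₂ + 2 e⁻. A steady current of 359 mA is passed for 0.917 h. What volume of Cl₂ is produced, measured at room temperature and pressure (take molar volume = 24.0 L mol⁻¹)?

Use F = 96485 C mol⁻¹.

Q = I·t = 0.3590 A × 3301.2 s = 1185 C.
n(e⁻) = Q/F = 1185 / 96485 = 0.01228 mol.
2 electrons are transferred per Cl₂ molecule, so n(Cl₂) = 0.01228 / 2 = 0.006142 mol.
V = n × V_m = 0.006142 × 24.0 = 0.147 L.

0.147 L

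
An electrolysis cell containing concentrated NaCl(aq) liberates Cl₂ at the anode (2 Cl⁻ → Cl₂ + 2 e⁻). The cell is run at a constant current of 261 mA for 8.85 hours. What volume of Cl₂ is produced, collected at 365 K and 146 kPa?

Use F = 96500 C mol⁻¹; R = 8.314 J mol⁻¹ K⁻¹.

Q = I·t = 0.2610 A × 31860 s = 8315 C.
n(e⁻) = Q/F = 8315 / 96500 = 0.08617 mol.
2 electrons are transferred per Cl₂ molecule, so n(Cl₂) = 0.08617 / 2 = 0.04309 mol.
V = nRT/P = (0.04309 × 8.314 × 365) / (146 × 10³ Pa) = 8.96 × 10⁻⁴ m³ = 0.896 L.

0.896 L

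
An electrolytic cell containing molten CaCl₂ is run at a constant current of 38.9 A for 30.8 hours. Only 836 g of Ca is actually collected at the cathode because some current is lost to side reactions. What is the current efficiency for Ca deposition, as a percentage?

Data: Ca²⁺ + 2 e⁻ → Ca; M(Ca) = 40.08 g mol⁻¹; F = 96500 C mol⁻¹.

93.3 %

Q = I·t = 38.90 × 110880 = 4313000 C; n(e⁻) = 4313000/96500 = 44.70 mol.
Theoretical n(Ca) = n(e⁻)/2 = 22.35 mol, i.e. m_theo = 22.35 × 40.08 = 895.7 g.
Efficiency = m_actual / m_theo = 836 / 895.7 = 93.3 %.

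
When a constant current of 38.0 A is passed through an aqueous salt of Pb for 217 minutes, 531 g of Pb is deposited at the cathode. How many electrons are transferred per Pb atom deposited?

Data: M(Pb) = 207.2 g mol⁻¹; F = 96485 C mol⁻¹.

2

Q = I·t = 38.00 A × 13020 s = 494800 C, so n(e⁻) = 494800/96485 = 5.128 mol.
n(Pb) deposited = 531 / 207.2 = 2.563 mol.
Electrons per atom = n(e⁻)/n(Pb) = 5.128 / 2.563 = 2.00 ≈ 2, so the ion is Pb²⁺.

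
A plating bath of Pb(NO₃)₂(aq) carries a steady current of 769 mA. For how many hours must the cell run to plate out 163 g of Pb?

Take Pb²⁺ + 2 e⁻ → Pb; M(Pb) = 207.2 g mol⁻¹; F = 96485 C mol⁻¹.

54.8 h

n(Pb) = m/M = 163 / 207.2 = 0.7867 mol.
Each Pb atom requires 2 electrons, so n(e⁻) = 2 × 0.7867 = 1.573 mol.
Q = n(e⁻)·F = 1.573 × 96485 = 151800 C.
t = Q/I = 151800 / 0.7690 A = 197400 s = 54.8 h.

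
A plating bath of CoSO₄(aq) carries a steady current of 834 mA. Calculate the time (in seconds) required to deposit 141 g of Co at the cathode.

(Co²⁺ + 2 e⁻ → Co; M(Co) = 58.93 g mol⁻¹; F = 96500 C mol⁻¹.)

5.54 × 10⁵ s

n(Co) = m/M = 141 / 58.93 = 2.393 mol.
Each Co atom requires 2 electrons, so n(e⁻) = 2 × 2.393 = 4.785 mol.
Q = n(e⁻)·F = 4.785 × 96500 = 461800 C.
t = Q/I = 461800 / 0.8340 A = 553700 s.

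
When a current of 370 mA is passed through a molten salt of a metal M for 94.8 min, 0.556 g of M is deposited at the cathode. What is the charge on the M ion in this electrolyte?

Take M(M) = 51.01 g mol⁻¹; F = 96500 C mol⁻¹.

Q = I·t = 0.3700 A × 5688.0 s = 2105 C, so n(e⁻) = 2105/96500 = 0.02181 mol.
n(M) deposited = 0.556 / 51.01 = 0.01090 mol.
Electrons per atom = n(e⁻)/n(M) = 0.02181 / 0.01090 = 2.00 ≈ 2, so the ion is M²⁺.

+2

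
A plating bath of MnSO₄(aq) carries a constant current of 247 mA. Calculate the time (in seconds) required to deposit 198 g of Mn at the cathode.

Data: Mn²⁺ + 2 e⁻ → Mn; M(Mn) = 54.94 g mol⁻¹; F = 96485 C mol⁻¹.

2.82 × 10⁶ s

n(Mn) = m/M = 198 / 54.94 = 3.604 mol.
Each Mn atom requires 2 electrons, so n(e⁻) = 2 × 3.604 = 7.208 mol.
Q = n(e⁻)·F = 7.208 × 96485 = 695500 C.
t = Q/I = 695500 / 0.2470 A = 2816000 s.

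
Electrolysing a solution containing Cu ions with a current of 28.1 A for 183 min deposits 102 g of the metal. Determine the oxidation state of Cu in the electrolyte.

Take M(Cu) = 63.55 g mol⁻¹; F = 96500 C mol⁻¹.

Q = I·t = 28.10 A × 10980 s = 308500 C, so n(e⁻) = 308500/96500 = 3.197 mol.
n(Cu) deposited = 102 / 63.55 = 1.605 mol.
Electrons per atom = n(e⁻)/n(Cu) = 3.197 / 1.605 = 1.99 ≈ 2, so the ion is Cu²⁺.

+2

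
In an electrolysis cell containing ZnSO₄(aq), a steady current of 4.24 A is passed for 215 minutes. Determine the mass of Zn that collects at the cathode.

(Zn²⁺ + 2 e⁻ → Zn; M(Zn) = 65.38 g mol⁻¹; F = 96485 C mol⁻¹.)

18.5 g

Q = I·t = 4.240 A × 12900 s = 54700 C.
n(e⁻) = Q/F = 54700 / 96485 = 0.5669 mol.
Zn²⁺ + 2 e⁻ → Zn, so n(Zn) = n(e⁻)/2 = 0.2834 mol.
m = n·M = 0.2834 × 65.38 = 18.5 g.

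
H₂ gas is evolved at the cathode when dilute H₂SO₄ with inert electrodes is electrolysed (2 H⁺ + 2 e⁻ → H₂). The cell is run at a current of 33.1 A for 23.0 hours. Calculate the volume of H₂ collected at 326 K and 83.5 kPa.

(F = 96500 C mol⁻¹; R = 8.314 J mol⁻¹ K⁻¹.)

461 L

Q = I·t = 33.10 A × 82800 s = 2741000 C.
n(e⁻) = Q/F = 2741000 / 96500 = 28.40 mol.
2 electrons are transferred per H₂ molecule, so n(H₂) = 28.40 / 2 = 14.20 mol.
V = nRT/P = (14.20 × 8.314 × 326) / (83.5 × 10³ Pa) = 0.461 m³ = 461 L.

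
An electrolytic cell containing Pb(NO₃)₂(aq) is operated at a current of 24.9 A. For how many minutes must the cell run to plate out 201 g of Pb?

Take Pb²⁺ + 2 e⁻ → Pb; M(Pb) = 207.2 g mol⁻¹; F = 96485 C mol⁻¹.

n(Pb) = m/M = 201 / 207.2 = 0.9701 mol.
Each Pb atom requires 2 electrons, so n(e⁻) = 2 × 0.9701 = 1.940 mol.
Q = n(e⁻)·F = 1.940 × 96485 = 187200 C.
t = Q/I = 187200 / 24.90 A = 7518 s = 125 min.

125 min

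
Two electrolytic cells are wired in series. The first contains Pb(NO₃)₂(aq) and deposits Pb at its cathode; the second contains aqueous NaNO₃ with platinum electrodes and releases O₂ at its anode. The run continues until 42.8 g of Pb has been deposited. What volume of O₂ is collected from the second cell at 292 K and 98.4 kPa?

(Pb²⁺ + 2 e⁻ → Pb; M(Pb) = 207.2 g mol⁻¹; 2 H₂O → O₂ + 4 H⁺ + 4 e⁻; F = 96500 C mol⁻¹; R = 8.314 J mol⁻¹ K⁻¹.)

2.55 L

n(Pb) = 42.8 / 207.2 = 0.2066 mol, so n(e⁻) = 2 × 0.2066 = 0.4131 mol.
The cells are in series, so the same 0.4131 mol of electrons passes through the second cell.
2 H₂O → O₂ + 4 H⁺ + 4 e⁻ — 4 mol e⁻ per mol O₂, so n(O₂) = 0.4131/4 = 0.1033 mol.
V = nRT/P = (0.1033 × 8.314 × 292) / (98.4 × 10³) = 0.00255 m³ = 2.55 L.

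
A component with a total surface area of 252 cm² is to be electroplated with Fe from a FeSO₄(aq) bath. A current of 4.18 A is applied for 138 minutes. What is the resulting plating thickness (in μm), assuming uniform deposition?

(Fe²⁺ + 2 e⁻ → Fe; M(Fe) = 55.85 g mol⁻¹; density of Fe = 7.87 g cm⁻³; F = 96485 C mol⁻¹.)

Q = I·t = 4.180 × 8280.0 = 34610 C; n(e⁻) = 0.3587 mol.
n(Fe) = n(e⁻)/2 = 0.1794 mol, so m = 0.1794 × 55.85 = 10.02 g.
Volume = m/ρ = 10.02 / 7.87 = 1.273 cm³.
Thickness = V/A = 1.273 / 252 = 0.00505 cm = 50.5 μm.

50.5 μm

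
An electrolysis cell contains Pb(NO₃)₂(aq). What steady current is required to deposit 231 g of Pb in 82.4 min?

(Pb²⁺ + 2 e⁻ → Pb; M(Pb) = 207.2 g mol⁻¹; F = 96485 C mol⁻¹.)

43.5 A

n(Pb) = 231 / 207.2 = 1.115 mol.
n(e⁻) = 2 × 1.115 = 2.230 mol.
Q = n(e⁻)·F = 2.230 × 96485 = 215100 C.
I = Q/t = 215100 / 4944.0 s = 43.5 A.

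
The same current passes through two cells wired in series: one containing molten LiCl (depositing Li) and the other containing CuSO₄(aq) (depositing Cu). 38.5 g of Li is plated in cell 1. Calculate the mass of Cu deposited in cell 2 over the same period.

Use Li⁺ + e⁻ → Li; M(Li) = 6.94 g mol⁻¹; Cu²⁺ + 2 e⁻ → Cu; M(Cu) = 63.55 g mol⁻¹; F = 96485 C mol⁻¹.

n(Li) = 38.5 / 6.94 = 5.548 mol.
Since Li⁺ + e⁻ → Li, n(e⁻) passed = 1 × 5.548 = 5.548 mol.
Cells in series carry the same charge, so the same 5.548 mol of electrons passes through cell 2.
Cu²⁺ + 2 e⁻ → Cu, so n(Cu) = 5.548 / 2 = 2.774 mol.
m(Cu) = 2.774 × 63.55 = 176 g.

176 g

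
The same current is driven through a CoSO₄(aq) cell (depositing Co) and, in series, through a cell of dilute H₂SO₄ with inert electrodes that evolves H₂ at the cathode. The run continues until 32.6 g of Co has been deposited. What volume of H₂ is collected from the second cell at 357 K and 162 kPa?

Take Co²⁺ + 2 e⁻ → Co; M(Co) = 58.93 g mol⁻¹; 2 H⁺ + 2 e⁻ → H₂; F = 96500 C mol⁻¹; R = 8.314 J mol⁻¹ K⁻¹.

n(Co) = 32.6 / 58.93 = 0.5532 mol, so n(e⁻) = 2 × 0.5532 = 1.106 mol.
The cells are in series, so the same 1.106 mol of electrons passes through the second cell.
2 H⁺ + 2 e⁻ → H₂ — 2 mol e⁻ per mol H₂, so n(H₂) = 1.106/2 = 0.5532 mol.
V = nRT/P = (0.5532 × 8.314 × 357) / (162 × 10³) = 0.0101 m³ = 10.1 L.

10.1 L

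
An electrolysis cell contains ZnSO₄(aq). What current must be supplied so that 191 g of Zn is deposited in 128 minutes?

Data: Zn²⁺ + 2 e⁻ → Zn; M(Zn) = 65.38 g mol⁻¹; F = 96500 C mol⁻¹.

n(Zn) = 191 / 65.38 = 2.921 mol.
n(e⁻) = 2 × 2.921 = 5.843 mol.
Q = n(e⁻)·F = 5.843 × 96500 = 563800 C.
I = Q/t = 563800 / 7680.0 s = 73.4 A.

73.4 A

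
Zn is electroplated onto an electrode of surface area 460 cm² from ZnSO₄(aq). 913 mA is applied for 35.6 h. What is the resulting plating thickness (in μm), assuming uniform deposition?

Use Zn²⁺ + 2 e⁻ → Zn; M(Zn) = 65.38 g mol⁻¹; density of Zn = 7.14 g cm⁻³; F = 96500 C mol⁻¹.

121 μm

Q = I·t = 0.9130 × 128160 = 117000 C; n(e⁻) = 1.213 mol.
n(Zn) = n(e⁻)/2 = 0.6063 mol, so m = 0.6063 × 65.38 = 39.64 g.
Volume = m/ρ = 39.64 / 7.14 = 5.552 cm³.
Thickness = V/A = 5.552 / 460 = 0.0121 cm = 121 μm.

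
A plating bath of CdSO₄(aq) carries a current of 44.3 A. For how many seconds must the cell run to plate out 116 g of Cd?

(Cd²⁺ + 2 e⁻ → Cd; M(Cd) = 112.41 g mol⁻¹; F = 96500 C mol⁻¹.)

4500 s

n(Cd) = m/M = 116 / 112.41 = 1.032 mol.
Each Cd atom requires 2 electrons, so n(e⁻) = 2 × 1.032 = 2.064 mol.
Q = n(e⁻)·F = 2.064 × 96500 = 199200 C.
t = Q/I = 199200 / 44.30 A = 4496 s.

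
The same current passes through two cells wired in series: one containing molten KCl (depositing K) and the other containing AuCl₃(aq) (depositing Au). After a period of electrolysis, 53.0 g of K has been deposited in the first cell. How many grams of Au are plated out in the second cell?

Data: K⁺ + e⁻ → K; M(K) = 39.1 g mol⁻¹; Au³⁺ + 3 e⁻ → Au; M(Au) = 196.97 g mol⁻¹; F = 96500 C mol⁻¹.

89.0 g

n(K) = 53.0 / 39.1 = 1.355 mol.
Since K⁺ + e⁻ → K, n(e⁻) passed = 1 × 1.355 = 1.355 mol.
Cells in series carry the same charge, so the same 1.355 mol of electrons passes through cell 2.
Au³⁺ + 3 e⁻ → Au, so n(Au) = 1.355 / 3 = 0.4518 mol.
m(Au) = 0.4518 × 196.97 = 89.0 g.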